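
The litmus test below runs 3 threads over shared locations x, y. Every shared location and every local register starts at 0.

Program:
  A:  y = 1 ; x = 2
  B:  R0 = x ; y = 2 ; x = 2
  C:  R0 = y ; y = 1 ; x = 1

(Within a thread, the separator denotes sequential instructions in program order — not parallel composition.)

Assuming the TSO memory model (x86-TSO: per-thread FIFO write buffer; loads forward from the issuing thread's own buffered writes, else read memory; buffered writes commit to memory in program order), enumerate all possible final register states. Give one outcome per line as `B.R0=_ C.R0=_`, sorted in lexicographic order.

B.R0=0 C.R0=0
B.R0=0 C.R0=1
B.R0=0 C.R0=2
B.R0=1 C.R0=0
B.R0=1 C.R0=1
B.R0=2 C.R0=0
B.R0=2 C.R0=1
B.R0=2 C.R0=2

outcome vector order: (B.R0,C.R0)
|TSO outcomes| = 8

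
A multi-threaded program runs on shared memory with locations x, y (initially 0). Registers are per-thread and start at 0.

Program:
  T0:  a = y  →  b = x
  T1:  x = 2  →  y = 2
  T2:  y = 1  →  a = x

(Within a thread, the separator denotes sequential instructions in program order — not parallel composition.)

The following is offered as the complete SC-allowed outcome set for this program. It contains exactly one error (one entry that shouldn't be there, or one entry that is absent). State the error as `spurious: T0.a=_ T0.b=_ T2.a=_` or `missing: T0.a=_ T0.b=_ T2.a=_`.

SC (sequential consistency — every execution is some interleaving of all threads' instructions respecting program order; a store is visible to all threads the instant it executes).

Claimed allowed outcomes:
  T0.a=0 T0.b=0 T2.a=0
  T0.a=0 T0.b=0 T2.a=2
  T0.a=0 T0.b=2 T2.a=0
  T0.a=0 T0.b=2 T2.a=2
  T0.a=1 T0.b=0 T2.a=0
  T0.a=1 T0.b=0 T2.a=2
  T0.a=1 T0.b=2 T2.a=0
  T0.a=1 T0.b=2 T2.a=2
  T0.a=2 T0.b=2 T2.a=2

missing: T0.a=2 T0.b=2 T2.a=0

outcome vector order: (T0.a,T0.b,T2.a)
SC: 10 outcomes — {0/0/0, 0/0/2, 0/2/0, 0/2/2, 1/0/0, 1/0/2, 1/2/0, 1/2/2, 2/2/0, 2/2/2}
SC∖claimed = {2/2/0}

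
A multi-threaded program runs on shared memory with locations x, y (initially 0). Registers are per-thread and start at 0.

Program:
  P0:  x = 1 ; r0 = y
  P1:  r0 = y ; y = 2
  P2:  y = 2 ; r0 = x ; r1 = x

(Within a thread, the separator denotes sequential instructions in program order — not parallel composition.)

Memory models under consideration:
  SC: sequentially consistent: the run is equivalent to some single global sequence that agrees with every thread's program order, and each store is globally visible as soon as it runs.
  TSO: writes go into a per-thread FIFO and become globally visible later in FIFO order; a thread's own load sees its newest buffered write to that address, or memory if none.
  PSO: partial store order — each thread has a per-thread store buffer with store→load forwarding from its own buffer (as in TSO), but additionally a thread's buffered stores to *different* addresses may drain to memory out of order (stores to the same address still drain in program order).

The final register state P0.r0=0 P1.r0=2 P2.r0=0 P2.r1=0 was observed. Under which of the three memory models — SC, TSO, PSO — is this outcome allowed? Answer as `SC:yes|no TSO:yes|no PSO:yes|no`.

SC:no TSO:yes PSO:yes

outcome vector order: (P0.r0,P1.r0,P2.r0,P2.r1)
[SC] allowed = {<0 0 1 1> <0 2 1 1> <2 0 0 0> <2 0 0 1> <2 0 1 1> <2 2 0 0> <2 2 0 1> <2 2 1 1>}
[TSO] allowed = {<0 0 0 0> <0 0 0 1> <0 0 1 1> <0 2 0 0> <0 2 0 1> <0 2 1 1> <2 0 0 0> <2 0 0 1> <2 0 1 1> <2 2 0 0> <2 2 0 1> <2 2 1 1>}
[PSO] allowed = {<0 0 0 0> <0 0 0 1> <0 0 1 1> <0 2 0 0> <0 2 0 1> <0 2 1 1> <2 0 0 0> <2 0 0 1> <2 0 1 1> <2 2 0 0> <2 2 0 1> <2 2 1 1>}
target <0 2 0 0> ∈ {TSO,PSO}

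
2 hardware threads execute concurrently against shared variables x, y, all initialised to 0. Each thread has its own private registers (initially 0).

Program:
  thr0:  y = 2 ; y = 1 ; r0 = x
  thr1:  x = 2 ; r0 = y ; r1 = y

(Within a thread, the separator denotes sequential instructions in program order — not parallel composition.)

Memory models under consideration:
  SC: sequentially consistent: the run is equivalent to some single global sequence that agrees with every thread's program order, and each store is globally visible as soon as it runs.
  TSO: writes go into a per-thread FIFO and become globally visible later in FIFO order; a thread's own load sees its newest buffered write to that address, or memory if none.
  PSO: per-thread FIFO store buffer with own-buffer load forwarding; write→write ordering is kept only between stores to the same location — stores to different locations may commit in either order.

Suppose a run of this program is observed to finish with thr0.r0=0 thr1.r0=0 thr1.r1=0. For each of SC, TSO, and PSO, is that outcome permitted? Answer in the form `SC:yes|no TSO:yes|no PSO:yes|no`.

SC:no TSO:yes PSO:yes

outcome vector order: (thr0.r0,thr1.r0,thr1.r1)
[SC] allowed = {0/1/1, 2/0/0, 2/0/1, 2/0/2, 2/1/1, 2/2/1, 2/2/2}
[TSO] allowed = {0/0/0, 0/0/1, 0/0/2, 0/1/1, 0/2/1, 0/2/2, 2/0/0, 2/0/1, 2/0/2, 2/1/1, 2/2/1, 2/2/2}
[PSO] allowed = {0/0/0, 0/0/1, 0/0/2, 0/1/1, 0/2/1, 0/2/2, 2/0/0, 2/0/1, 2/0/2, 2/1/1, 2/2/1, 2/2/2}
target 0/0/0 ∈ {TSO,PSO}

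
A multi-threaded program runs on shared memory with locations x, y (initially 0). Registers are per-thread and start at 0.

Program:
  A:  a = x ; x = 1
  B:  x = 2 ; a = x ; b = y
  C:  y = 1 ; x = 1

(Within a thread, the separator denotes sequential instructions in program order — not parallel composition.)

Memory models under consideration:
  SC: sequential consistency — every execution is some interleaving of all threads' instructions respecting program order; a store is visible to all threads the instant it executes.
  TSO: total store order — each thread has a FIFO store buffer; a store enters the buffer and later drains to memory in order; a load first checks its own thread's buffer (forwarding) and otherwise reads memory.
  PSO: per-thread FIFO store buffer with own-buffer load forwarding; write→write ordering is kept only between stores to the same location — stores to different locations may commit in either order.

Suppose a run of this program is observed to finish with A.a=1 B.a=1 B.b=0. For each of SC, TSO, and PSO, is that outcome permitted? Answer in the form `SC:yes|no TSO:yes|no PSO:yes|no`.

SC:no TSO:no PSO:yes

outcome vector order: (A.a,B.a,B.b)
under SC → <0 1 0>; <0 1 1>; <0 2 0>; <0 2 1>; <1 1 1>; <1 2 0>; <1 2 1>; <2 1 0>; <2 1 1>; <2 2 0>; <2 2 1>
under TSO → <0 1 0>; <0 1 1>; <0 2 0>; <0 2 1>; <1 1 1>; <1 2 0>; <1 2 1>; <2 1 0>; <2 1 1>; <2 2 0>; <2 2 1>
under PSO → <0 1 0>; <0 1 1>; <0 2 0>; <0 2 1>; <1 1 0>; <1 1 1>; <1 2 0>; <1 2 1>; <2 1 0>; <2 1 1>; <2 2 0>; <2 2 1>
target <1 1 0> ∈ {PSO}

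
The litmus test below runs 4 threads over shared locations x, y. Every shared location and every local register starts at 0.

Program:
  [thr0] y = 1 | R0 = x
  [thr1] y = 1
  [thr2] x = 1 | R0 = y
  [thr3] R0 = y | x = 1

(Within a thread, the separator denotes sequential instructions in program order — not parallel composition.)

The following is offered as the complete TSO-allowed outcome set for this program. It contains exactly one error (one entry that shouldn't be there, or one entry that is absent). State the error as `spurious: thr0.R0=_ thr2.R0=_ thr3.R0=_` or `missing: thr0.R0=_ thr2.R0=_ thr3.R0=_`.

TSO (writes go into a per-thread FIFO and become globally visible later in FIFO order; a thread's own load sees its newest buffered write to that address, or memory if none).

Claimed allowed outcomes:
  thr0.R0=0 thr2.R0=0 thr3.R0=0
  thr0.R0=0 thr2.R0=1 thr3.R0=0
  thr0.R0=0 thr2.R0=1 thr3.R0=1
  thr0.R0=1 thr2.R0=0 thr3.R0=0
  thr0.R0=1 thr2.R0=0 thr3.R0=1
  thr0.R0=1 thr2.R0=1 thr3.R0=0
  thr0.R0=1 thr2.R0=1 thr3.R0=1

missing: thr0.R0=0 thr2.R0=0 thr3.R0=1

outcome vector order: (thr0.R0,thr2.R0,thr3.R0)
[TSO] allowed = {000; 001; 010; 011; 100; 101; 110; 111}
TSO∖claimed = {001}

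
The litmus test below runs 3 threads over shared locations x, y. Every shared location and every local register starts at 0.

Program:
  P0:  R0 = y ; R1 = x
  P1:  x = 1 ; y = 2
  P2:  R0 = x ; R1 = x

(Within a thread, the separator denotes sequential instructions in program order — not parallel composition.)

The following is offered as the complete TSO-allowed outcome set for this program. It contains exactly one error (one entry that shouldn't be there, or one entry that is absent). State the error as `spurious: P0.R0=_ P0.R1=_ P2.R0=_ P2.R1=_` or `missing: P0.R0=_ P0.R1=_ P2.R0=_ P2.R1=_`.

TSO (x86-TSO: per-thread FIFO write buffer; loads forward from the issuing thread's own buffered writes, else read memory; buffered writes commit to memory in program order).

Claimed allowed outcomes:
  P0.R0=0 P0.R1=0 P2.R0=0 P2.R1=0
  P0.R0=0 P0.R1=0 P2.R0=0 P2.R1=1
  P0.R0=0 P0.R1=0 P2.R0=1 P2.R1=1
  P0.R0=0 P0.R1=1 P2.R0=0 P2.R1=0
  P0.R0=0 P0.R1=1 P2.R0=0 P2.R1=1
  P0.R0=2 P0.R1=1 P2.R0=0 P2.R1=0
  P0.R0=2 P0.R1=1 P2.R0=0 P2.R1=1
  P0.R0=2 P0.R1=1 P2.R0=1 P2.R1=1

outcome vector order: (P0.R0,P0.R1,P2.R0,P2.R1)
[TSO] allowed = {<0 0 0 0>, <0 0 0 1>, <0 0 1 1>, <0 1 0 0>, <0 1 0 1>, <0 1 1 1>, <2 1 0 0>, <2 1 0 1>, <2 1 1 1>}
TSO∖claimed = {<0 1 1 1>}

missing: P0.R0=0 P0.R1=1 P2.R0=1 P2.R1=1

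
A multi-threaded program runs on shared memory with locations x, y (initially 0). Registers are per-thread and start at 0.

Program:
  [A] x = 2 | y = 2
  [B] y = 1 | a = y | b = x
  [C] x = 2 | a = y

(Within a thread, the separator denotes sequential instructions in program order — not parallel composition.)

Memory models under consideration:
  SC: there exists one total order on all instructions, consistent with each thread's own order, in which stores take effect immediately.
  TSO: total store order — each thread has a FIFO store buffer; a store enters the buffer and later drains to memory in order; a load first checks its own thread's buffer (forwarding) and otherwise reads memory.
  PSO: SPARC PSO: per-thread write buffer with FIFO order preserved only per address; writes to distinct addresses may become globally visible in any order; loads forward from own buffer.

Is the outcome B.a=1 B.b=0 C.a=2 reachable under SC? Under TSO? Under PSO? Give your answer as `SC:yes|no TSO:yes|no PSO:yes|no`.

outcome vector order: (B.a,B.b,C.a)
SC: 8 outcomes — {101, 102, 120, 121, 122, 220, 221, 222}
TSO: 9 outcomes — {100, 101, 102, 120, 121, 122, 220, 221, 222}
PSO: 12 outcomes — {100, 101, 102, 120, 121, 122, 200, 201, 202, 220, 221, 222}
target 102 ∈ {SC,TSO,PSO}

SC:yes TSO:yes PSO:yes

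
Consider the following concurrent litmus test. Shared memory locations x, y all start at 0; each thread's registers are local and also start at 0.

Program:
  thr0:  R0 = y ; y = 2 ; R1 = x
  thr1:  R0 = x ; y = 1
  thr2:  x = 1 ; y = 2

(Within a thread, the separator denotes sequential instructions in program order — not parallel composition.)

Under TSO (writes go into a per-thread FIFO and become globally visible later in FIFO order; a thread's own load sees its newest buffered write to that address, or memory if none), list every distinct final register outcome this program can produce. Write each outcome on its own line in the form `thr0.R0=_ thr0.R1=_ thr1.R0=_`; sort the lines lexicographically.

thr0.R0=0 thr0.R1=0 thr1.R0=0
thr0.R0=0 thr0.R1=0 thr1.R0=1
thr0.R0=0 thr0.R1=1 thr1.R0=0
thr0.R0=0 thr0.R1=1 thr1.R0=1
thr0.R0=1 thr0.R1=0 thr1.R0=0
thr0.R0=1 thr0.R1=1 thr1.R0=0
thr0.R0=1 thr0.R1=1 thr1.R0=1
thr0.R0=2 thr0.R1=1 thr1.R0=0
thr0.R0=2 thr0.R1=1 thr1.R0=1

outcome vector order: (thr0.R0,thr0.R1,thr1.R0)
|TSO outcomes| = 9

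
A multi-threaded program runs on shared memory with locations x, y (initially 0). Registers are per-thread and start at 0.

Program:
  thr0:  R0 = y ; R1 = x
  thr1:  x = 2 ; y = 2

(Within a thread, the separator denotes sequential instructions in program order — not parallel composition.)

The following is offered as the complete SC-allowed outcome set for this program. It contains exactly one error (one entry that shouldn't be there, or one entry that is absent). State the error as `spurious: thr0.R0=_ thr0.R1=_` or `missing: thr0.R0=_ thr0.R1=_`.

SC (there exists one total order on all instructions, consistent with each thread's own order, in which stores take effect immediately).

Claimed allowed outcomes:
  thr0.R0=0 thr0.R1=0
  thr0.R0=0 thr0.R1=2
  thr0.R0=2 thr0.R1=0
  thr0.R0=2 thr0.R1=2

outcome vector order: (thr0.R0,thr0.R1)
SC: 3 outcomes — {<0 0>; <0 2>; <2 2>}
claimed∖SC = {<2 0>}

spurious: thr0.R0=2 thr0.R1=0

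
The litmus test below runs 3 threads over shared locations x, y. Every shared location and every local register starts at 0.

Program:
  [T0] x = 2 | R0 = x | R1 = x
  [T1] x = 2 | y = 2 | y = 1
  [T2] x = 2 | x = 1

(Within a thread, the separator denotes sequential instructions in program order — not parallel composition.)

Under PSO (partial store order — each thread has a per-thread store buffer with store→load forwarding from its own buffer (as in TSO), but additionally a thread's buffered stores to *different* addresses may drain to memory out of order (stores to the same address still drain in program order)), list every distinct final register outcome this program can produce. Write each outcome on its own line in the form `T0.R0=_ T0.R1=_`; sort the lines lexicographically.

outcome vector order: (T0.R0,T0.R1)
|PSO outcomes| = 4

T0.R0=1 T0.R1=1
T0.R0=1 T0.R1=2
T0.R0=2 T0.R1=1
T0.R0=2 T0.R1=2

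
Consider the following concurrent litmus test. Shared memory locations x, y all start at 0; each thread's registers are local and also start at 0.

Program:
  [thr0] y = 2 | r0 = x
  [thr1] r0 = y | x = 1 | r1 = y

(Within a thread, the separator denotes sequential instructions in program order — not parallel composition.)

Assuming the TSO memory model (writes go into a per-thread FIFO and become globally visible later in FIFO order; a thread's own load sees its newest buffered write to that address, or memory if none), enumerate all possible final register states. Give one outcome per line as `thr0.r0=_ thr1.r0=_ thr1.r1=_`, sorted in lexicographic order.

thr0.r0=0 thr1.r0=0 thr1.r1=0
thr0.r0=0 thr1.r0=0 thr1.r1=2
thr0.r0=0 thr1.r0=2 thr1.r1=2
thr0.r0=1 thr1.r0=0 thr1.r1=0
thr0.r0=1 thr1.r0=0 thr1.r1=2
thr0.r0=1 thr1.r0=2 thr1.r1=2

outcome vector order: (thr0.r0,thr1.r0,thr1.r1)
|TSO outcomes| = 6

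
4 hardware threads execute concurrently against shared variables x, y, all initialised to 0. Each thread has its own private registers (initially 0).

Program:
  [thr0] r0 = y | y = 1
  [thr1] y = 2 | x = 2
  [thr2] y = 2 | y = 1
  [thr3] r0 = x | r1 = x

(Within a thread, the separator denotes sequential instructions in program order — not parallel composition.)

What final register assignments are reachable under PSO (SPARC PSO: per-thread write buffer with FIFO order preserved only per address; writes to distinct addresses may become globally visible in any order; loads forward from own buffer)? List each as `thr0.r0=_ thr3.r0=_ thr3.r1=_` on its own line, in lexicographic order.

thr0.r0=0 thr3.r0=0 thr3.r1=0
thr0.r0=0 thr3.r0=0 thr3.r1=2
thr0.r0=0 thr3.r0=2 thr3.r1=2
thr0.r0=1 thr3.r0=0 thr3.r1=0
thr0.r0=1 thr3.r0=0 thr3.r1=2
thr0.r0=1 thr3.r0=2 thr3.r1=2
thr0.r0=2 thr3.r0=0 thr3.r1=0
thr0.r0=2 thr3.r0=0 thr3.r1=2
thr0.r0=2 thr3.r0=2 thr3.r1=2

outcome vector order: (thr0.r0,thr3.r0,thr3.r1)
|PSO outcomes| = 9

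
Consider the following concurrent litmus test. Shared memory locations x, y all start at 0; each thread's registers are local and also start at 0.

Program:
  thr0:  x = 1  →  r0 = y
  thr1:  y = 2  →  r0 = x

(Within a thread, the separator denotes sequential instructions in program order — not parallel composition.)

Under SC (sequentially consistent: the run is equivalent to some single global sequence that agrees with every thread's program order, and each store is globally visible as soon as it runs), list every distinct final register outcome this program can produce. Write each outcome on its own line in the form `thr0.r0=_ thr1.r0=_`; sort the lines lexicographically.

outcome vector order: (thr0.r0,thr1.r0)
|SC outcomes| = 3

thr0.r0=0 thr1.r0=1
thr0.r0=2 thr1.r0=0
thr0.r0=2 thr1.r0=1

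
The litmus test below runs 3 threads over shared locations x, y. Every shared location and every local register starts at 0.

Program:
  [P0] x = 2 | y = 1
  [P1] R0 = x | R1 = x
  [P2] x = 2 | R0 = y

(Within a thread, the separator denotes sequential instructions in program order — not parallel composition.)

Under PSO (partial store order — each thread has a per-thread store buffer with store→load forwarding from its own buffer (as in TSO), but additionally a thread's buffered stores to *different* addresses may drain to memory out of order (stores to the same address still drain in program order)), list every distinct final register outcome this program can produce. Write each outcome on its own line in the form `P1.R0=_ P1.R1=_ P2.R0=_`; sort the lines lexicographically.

P1.R0=0 P1.R1=0 P2.R0=0
P1.R0=0 P1.R1=0 P2.R0=1
P1.R0=0 P1.R1=2 P2.R0=0
P1.R0=0 P1.R1=2 P2.R0=1
P1.R0=2 P1.R1=2 P2.R0=0
P1.R0=2 P1.R1=2 P2.R0=1

outcome vector order: (P1.R0,P1.R1,P2.R0)
|PSO outcomes| = 6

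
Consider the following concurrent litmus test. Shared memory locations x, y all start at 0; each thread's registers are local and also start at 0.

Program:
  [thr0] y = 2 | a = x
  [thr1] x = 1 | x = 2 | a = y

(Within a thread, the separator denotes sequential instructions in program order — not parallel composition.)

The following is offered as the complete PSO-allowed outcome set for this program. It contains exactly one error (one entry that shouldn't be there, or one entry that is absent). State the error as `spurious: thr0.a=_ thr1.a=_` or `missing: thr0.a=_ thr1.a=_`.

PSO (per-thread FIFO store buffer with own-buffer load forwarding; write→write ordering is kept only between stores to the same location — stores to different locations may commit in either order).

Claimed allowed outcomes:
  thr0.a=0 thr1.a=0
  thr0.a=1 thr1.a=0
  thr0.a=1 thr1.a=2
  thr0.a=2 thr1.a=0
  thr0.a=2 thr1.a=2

outcome vector order: (thr0.a,thr1.a)
[PSO] allowed = {0/0; 0/2; 1/0; 1/2; 2/0; 2/2}
PSO∖claimed = {0/2}

missing: thr0.a=0 thr1.a=2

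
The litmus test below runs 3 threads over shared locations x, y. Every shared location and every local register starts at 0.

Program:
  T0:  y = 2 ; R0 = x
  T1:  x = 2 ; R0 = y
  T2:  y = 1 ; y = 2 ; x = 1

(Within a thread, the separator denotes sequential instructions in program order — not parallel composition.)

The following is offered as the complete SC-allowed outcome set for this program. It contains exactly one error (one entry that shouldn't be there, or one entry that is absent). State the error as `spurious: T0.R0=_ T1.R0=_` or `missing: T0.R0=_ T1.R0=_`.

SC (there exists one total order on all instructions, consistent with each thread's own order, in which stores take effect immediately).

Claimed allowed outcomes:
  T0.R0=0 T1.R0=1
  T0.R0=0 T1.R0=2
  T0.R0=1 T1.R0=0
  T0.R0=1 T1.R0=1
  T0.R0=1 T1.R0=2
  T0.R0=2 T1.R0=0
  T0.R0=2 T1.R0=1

missing: T0.R0=2 T1.R0=2

outcome vector order: (T0.R0,T1.R0)
SC (8): (0,1), (0,2), (1,0), (1,1), (1,2), (2,0), (2,1), (2,2)
SC∖claimed = {(2,2)}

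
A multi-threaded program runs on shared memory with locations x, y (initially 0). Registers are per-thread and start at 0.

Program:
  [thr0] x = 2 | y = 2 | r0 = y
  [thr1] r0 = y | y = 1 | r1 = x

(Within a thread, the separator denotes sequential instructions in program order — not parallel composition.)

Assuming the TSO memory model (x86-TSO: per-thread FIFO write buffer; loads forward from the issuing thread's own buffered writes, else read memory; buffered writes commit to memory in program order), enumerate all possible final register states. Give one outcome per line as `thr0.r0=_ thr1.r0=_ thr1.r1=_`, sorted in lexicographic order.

outcome vector order: (thr0.r0,thr1.r0,thr1.r1)
|TSO outcomes| = 6

thr0.r0=1 thr1.r0=0 thr1.r1=0
thr0.r0=1 thr1.r0=0 thr1.r1=2
thr0.r0=1 thr1.r0=2 thr1.r1=2
thr0.r0=2 thr1.r0=0 thr1.r1=0
thr0.r0=2 thr1.r0=0 thr1.r1=2
thr0.r0=2 thr1.r0=2 thr1.r1=2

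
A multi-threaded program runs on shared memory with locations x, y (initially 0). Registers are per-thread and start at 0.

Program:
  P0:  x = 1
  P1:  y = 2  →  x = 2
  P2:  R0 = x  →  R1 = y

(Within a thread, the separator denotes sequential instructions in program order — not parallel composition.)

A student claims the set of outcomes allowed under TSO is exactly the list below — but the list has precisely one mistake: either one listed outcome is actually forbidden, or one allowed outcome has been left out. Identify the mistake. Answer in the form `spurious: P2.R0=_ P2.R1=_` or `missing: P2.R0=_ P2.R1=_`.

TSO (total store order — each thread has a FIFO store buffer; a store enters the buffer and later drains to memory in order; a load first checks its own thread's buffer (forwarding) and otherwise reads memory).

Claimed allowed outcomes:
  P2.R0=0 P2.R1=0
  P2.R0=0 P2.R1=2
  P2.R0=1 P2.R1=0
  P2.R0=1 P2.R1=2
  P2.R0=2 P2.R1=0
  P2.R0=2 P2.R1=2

outcome vector order: (P2.R0,P2.R1)
under TSO → <0 0> <0 2> <1 0> <1 2> <2 2>
claimed∖TSO = {<2 0>}

spurious: P2.R0=2 P2.R1=0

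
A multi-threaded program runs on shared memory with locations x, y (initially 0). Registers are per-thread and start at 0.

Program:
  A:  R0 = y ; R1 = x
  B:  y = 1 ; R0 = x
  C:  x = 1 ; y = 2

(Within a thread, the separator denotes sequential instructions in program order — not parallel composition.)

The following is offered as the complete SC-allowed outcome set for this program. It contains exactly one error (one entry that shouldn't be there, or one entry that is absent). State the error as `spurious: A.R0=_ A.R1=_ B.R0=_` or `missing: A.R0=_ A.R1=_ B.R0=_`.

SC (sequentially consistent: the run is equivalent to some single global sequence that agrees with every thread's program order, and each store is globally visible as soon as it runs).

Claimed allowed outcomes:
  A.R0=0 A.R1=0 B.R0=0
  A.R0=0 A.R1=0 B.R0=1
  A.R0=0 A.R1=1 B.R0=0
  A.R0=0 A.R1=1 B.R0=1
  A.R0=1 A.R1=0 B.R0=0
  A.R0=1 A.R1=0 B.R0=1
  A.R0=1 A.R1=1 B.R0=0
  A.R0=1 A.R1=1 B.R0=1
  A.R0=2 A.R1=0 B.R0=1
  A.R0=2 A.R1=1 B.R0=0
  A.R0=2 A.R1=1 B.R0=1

outcome vector order: (A.R0,A.R1,B.R0)
under SC → <0 0 0>, <0 0 1>, <0 1 0>, <0 1 1>, <1 0 0>, <1 0 1>, <1 1 0>, <1 1 1>, <2 1 0>, <2 1 1>
claimed∖SC = {<2 0 1>}

spurious: A.R0=2 A.R1=0 B.R0=1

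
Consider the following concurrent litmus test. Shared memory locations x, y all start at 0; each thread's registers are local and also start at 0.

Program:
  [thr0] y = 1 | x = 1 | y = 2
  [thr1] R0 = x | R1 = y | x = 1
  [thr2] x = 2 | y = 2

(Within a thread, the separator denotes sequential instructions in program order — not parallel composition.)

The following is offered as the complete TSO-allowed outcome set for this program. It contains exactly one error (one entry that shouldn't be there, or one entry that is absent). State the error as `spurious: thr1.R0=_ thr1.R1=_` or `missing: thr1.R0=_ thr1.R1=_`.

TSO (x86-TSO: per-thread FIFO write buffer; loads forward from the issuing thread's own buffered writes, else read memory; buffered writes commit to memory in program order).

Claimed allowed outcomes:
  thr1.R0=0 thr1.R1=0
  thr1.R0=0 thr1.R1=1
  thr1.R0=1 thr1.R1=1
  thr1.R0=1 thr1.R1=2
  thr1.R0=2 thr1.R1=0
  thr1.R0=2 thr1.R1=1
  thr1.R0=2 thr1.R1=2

missing: thr1.R0=0 thr1.R1=2

outcome vector order: (thr1.R0,thr1.R1)
[TSO] allowed = {(0,0) (0,1) (0,2) (1,1) (1,2) (2,0) (2,1) (2,2)}
TSO∖claimed = {(0,2)}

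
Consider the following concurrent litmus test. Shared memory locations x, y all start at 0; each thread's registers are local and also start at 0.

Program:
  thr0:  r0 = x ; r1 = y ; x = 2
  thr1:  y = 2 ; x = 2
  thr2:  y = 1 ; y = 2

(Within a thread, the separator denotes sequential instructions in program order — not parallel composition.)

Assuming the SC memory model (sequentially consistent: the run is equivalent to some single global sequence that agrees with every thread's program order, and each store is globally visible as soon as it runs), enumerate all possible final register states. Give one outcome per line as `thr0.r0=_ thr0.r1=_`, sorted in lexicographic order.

thr0.r0=0 thr0.r1=0
thr0.r0=0 thr0.r1=1
thr0.r0=0 thr0.r1=2
thr0.r0=2 thr0.r1=1
thr0.r0=2 thr0.r1=2

outcome vector order: (thr0.r0,thr0.r1)
|SC outcomes| = 5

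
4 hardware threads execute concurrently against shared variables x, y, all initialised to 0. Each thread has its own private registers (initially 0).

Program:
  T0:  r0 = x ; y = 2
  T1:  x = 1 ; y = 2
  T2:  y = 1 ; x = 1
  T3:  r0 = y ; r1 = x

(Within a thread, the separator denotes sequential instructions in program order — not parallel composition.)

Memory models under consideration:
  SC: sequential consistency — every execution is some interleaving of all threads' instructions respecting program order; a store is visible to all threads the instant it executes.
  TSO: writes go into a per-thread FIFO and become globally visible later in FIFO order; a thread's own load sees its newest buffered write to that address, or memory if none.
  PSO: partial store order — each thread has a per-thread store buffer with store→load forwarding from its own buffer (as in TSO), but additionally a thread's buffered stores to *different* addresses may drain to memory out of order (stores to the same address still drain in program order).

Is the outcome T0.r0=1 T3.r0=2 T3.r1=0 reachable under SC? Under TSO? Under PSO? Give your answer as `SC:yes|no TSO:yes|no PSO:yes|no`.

outcome vector order: (T0.r0,T3.r0,T3.r1)
SC: 11 outcomes — {000; 001; 010; 011; 020; 021; 100; 101; 110; 111; 121}
TSO: 11 outcomes — {000; 001; 010; 011; 020; 021; 100; 101; 110; 111; 121}
PSO: 12 outcomes — {000; 001; 010; 011; 020; 021; 100; 101; 110; 111; 120; 121}
target 120 ∈ {PSO}

SC:no TSO:no PSO:yes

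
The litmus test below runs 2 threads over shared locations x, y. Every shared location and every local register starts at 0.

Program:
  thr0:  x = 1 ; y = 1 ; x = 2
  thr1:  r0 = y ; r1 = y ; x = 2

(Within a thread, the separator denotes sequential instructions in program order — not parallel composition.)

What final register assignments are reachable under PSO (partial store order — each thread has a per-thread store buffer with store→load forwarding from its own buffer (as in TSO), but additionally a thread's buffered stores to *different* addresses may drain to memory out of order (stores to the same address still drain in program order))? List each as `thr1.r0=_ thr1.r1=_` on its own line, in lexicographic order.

thr1.r0=0 thr1.r1=0
thr1.r0=0 thr1.r1=1
thr1.r0=1 thr1.r1=1

outcome vector order: (thr1.r0,thr1.r1)
|PSO outcomes| = 3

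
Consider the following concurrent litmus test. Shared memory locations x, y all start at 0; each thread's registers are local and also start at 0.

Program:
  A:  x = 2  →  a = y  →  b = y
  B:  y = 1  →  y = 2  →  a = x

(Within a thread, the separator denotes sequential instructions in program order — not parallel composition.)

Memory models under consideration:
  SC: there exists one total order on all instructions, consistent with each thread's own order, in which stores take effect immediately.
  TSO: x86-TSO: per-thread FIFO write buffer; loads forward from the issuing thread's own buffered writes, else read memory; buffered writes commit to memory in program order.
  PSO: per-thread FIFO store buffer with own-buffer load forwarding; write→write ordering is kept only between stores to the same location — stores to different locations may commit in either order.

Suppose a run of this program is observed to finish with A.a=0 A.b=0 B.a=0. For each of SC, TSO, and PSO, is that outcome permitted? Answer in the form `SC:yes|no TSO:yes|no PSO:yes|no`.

SC:no TSO:yes PSO:yes

outcome vector order: (A.a,A.b,B.a)
SC (7): (0,0,2); (0,1,2); (0,2,2); (1,1,2); (1,2,2); (2,2,0); (2,2,2)
TSO (12): (0,0,0); (0,0,2); (0,1,0); (0,1,2); (0,2,0); (0,2,2); (1,1,0); (1,1,2); (1,2,0); (1,2,2); (2,2,0); (2,2,2)
PSO (12): (0,0,0); (0,0,2); (0,1,0); (0,1,2); (0,2,0); (0,2,2); (1,1,0); (1,1,2); (1,2,0); (1,2,2); (2,2,0); (2,2,2)
target (0,0,0) ∈ {TSO,PSO}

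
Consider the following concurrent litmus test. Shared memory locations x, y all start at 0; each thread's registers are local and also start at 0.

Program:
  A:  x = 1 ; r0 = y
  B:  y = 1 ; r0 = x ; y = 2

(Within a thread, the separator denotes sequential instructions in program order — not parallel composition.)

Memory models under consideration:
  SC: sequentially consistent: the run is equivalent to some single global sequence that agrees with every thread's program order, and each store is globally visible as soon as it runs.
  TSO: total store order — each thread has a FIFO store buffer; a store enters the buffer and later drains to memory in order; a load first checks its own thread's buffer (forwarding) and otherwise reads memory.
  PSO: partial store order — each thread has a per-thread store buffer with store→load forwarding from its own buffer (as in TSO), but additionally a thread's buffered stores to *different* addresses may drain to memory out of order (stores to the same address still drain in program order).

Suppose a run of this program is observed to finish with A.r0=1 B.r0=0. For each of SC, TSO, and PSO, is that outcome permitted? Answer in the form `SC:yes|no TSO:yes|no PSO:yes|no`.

SC:yes TSO:yes PSO:yes

outcome vector order: (A.r0,B.r0)
SC (5): 0/1 1/0 1/1 2/0 2/1
TSO (6): 0/0 0/1 1/0 1/1 2/0 2/1
PSO (6): 0/0 0/1 1/0 1/1 2/0 2/1
target 1/0 ∈ {SC,TSO,PSO}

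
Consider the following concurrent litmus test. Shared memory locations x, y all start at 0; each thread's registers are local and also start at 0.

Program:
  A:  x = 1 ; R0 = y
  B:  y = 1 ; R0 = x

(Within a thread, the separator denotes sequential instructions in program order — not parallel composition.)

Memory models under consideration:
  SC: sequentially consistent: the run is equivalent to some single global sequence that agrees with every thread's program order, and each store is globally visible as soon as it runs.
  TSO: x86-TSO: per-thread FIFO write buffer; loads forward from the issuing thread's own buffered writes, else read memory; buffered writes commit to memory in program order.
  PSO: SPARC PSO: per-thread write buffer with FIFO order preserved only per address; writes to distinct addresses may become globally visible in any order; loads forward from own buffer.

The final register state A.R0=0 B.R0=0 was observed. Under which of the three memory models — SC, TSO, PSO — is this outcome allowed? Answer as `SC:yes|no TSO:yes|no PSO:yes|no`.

outcome vector order: (A.R0,B.R0)
SC (3): 0/1 1/0 1/1
TSO (4): 0/0 0/1 1/0 1/1
PSO (4): 0/0 0/1 1/0 1/1
target 0/0 ∈ {TSO,PSO}

SC:no TSO:yes PSO:yes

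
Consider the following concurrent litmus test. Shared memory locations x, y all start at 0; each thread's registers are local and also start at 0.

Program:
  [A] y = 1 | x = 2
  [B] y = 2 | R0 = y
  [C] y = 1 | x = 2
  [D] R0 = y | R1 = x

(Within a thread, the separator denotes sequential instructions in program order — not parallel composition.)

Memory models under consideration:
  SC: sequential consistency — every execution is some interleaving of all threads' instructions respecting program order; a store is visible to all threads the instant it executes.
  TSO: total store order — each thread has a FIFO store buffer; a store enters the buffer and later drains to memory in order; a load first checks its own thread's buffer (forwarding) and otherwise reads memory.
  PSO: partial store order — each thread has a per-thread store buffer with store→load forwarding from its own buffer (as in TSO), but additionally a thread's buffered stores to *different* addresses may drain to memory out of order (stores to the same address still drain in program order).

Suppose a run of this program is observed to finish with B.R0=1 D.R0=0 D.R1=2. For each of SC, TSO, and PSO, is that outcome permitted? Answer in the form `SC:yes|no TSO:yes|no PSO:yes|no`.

outcome vector order: (B.R0,D.R0,D.R1)
[SC] allowed = {(1,0,0), (1,0,2), (1,1,0), (1,1,2), (1,2,0), (1,2,2), (2,0,0), (2,0,2), (2,1,0), (2,1,2), (2,2,0), (2,2,2)}
[TSO] allowed = {(1,0,0), (1,0,2), (1,1,0), (1,1,2), (1,2,0), (1,2,2), (2,0,0), (2,0,2), (2,1,0), (2,1,2), (2,2,0), (2,2,2)}
[PSO] allowed = {(1,0,0), (1,0,2), (1,1,0), (1,1,2), (1,2,0), (1,2,2), (2,0,0), (2,0,2), (2,1,0), (2,1,2), (2,2,0), (2,2,2)}
target (1,0,2) ∈ {SC,TSO,PSO}

SC:yes TSO:yes PSO:yes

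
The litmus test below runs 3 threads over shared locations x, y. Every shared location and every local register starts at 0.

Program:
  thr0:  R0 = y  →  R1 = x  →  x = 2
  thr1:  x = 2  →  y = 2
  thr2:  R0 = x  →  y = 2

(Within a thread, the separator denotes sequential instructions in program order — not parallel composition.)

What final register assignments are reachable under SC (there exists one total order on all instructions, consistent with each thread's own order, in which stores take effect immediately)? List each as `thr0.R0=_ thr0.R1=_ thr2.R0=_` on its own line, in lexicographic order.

outcome vector order: (thr0.R0,thr0.R1,thr2.R0)
|SC outcomes| = 7

thr0.R0=0 thr0.R1=0 thr2.R0=0
thr0.R0=0 thr0.R1=0 thr2.R0=2
thr0.R0=0 thr0.R1=2 thr2.R0=0
thr0.R0=0 thr0.R1=2 thr2.R0=2
thr0.R0=2 thr0.R1=0 thr2.R0=0
thr0.R0=2 thr0.R1=2 thr2.R0=0
thr0.R0=2 thr0.R1=2 thr2.R0=2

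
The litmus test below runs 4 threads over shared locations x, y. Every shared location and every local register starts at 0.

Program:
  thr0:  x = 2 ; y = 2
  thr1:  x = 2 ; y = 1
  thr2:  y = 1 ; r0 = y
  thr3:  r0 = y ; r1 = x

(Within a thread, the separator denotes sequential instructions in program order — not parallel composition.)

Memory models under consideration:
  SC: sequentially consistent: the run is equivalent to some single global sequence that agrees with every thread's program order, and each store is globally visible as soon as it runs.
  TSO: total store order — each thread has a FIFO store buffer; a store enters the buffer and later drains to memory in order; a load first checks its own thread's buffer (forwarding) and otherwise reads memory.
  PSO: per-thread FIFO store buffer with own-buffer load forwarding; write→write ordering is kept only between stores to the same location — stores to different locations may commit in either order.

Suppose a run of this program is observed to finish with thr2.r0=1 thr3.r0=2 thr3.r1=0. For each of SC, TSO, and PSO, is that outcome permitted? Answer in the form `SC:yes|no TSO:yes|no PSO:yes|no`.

SC:no TSO:no PSO:yes

outcome vector order: (thr2.r0,thr3.r0,thr3.r1)
SC (10): (1,0,0); (1,0,2); (1,1,0); (1,1,2); (1,2,2); (2,0,0); (2,0,2); (2,1,0); (2,1,2); (2,2,2)
TSO (10): (1,0,0); (1,0,2); (1,1,0); (1,1,2); (1,2,2); (2,0,0); (2,0,2); (2,1,0); (2,1,2); (2,2,2)
PSO (12): (1,0,0); (1,0,2); (1,1,0); (1,1,2); (1,2,0); (1,2,2); (2,0,0); (2,0,2); (2,1,0); (2,1,2); (2,2,0); (2,2,2)
target (1,2,0) ∈ {PSO}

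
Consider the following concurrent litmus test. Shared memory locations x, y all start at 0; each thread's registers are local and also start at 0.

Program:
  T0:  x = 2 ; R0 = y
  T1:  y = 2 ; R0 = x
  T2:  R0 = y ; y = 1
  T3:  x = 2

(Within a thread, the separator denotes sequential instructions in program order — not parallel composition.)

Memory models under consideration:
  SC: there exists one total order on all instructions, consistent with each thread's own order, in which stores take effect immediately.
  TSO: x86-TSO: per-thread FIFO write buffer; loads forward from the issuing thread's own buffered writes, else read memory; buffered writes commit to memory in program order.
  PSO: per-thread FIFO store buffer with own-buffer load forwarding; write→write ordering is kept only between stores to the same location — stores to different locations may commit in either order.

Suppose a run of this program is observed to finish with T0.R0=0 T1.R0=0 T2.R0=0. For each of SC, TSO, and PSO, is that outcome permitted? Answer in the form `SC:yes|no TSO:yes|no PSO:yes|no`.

outcome vector order: (T0.R0,T1.R0,T2.R0)
under SC → 020; 022; 100; 102; 120; 122; 200; 202; 220; 222
under TSO → 000; 002; 020; 022; 100; 102; 120; 122; 200; 202; 220; 222
under PSO → 000; 002; 020; 022; 100; 102; 120; 122; 200; 202; 220; 222
target 000 ∈ {TSO,PSO}

SC:no TSO:yes PSO:yes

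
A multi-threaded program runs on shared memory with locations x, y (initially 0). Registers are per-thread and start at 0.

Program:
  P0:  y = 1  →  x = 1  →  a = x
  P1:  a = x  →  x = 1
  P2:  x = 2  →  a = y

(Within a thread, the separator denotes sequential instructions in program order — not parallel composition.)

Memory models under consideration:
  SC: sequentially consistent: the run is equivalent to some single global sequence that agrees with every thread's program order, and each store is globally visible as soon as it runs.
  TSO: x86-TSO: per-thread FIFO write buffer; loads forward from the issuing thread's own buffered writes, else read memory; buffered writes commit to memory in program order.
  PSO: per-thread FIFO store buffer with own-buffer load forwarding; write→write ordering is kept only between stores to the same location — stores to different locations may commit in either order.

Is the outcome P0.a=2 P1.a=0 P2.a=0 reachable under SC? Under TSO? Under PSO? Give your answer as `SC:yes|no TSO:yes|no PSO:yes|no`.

SC:no TSO:yes PSO:yes

outcome vector order: (P0.a,P1.a,P2.a)
[SC] allowed = {100 101 110 111 120 121 201 211 221}
[TSO] allowed = {100 101 110 111 120 121 200 201 210 211 220 221}
[PSO] allowed = {100 101 110 111 120 121 200 201 210 211 220 221}
target 200 ∈ {TSO,PSO}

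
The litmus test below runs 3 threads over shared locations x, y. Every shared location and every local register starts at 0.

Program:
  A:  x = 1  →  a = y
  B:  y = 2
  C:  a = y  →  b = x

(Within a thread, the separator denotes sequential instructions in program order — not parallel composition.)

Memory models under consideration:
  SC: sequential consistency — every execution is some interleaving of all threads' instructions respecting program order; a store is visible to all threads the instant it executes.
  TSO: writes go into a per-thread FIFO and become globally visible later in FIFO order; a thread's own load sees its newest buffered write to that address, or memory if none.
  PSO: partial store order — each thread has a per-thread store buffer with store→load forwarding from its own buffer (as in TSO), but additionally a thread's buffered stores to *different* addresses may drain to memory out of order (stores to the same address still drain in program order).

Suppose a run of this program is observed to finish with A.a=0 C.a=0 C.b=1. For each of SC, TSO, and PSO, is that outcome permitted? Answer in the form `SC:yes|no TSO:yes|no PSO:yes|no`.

outcome vector order: (A.a,C.a,C.b)
SC: 7 outcomes — {000, 001, 021, 200, 201, 220, 221}
TSO: 8 outcomes — {000, 001, 020, 021, 200, 201, 220, 221}
PSO: 8 outcomes — {000, 001, 020, 021, 200, 201, 220, 221}
target 001 ∈ {SC,TSO,PSO}

SC:yes TSO:yes PSO:yes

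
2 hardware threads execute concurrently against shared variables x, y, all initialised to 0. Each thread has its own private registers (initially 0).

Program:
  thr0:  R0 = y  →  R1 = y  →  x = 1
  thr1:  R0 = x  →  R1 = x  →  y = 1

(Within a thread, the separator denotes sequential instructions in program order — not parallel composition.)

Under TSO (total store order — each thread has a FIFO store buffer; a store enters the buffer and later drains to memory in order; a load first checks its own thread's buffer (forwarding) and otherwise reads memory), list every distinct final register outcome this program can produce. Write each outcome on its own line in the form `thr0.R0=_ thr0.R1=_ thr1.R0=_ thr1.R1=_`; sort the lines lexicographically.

thr0.R0=0 thr0.R1=0 thr1.R0=0 thr1.R1=0
thr0.R0=0 thr0.R1=0 thr1.R0=0 thr1.R1=1
thr0.R0=0 thr0.R1=0 thr1.R0=1 thr1.R1=1
thr0.R0=0 thr0.R1=1 thr1.R0=0 thr1.R1=0
thr0.R0=1 thr0.R1=1 thr1.R0=0 thr1.R1=0

outcome vector order: (thr0.R0,thr0.R1,thr1.R0,thr1.R1)
|TSO outcomes| = 5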